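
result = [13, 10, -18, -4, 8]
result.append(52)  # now [13, 10, -18, -4, 8, 52]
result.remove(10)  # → [13, -18, -4, 8, 52]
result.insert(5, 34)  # [13, -18, -4, 8, 52, 34]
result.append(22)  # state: [13, -18, -4, 8, 52, 34, 22]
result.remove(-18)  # [13, -4, 8, 52, 34, 22]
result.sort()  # [-4, 8, 13, 22, 34, 52]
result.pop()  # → 52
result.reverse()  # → [34, 22, 13, 8, -4]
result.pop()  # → -4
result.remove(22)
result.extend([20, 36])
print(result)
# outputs [34, 13, 8, 20, 36]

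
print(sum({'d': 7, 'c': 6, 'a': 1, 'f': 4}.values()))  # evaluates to 18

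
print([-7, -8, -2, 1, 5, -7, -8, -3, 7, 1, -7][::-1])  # [-7, 1, 7, -3, -8, -7, 5, 1, -2, -8, -7]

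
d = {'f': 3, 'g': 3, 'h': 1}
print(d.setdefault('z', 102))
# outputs 102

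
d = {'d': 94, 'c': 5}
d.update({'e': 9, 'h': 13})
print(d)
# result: {'d': 94, 'c': 5, 'e': 9, 'h': 13}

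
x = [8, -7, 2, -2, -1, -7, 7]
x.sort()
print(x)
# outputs [-7, -7, -2, -1, 2, 7, 8]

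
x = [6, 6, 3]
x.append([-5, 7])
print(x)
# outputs [6, 6, 3, [-5, 7]]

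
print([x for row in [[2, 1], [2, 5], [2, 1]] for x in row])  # [2, 1, 2, 5, 2, 1]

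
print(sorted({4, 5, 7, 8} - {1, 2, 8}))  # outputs [4, 5, 7]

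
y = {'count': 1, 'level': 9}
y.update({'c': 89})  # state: {'count': 1, 'level': 9, 'c': 89}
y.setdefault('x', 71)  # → 71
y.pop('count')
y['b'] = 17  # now {'level': 9, 'c': 89, 'x': 71, 'b': 17}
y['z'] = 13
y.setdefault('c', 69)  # 89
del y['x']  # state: {'level': 9, 'c': 89, 'b': 17, 'z': 13}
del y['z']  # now {'level': 9, 'c': 89, 'b': 17}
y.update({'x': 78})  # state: {'level': 9, 'c': 89, 'b': 17, 'x': 78}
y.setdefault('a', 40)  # 40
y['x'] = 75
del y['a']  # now {'level': 9, 'c': 89, 'b': 17, 'x': 75}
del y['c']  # {'level': 9, 'b': 17, 'x': 75}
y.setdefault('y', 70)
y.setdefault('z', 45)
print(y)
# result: {'level': 9, 'b': 17, 'x': 75, 'y': 70, 'z': 45}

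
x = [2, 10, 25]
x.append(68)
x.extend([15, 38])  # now [2, 10, 25, 68, 15, 38]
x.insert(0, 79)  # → [79, 2, 10, 25, 68, 15, 38]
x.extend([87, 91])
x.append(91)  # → [79, 2, 10, 25, 68, 15, 38, 87, 91, 91]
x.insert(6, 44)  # [79, 2, 10, 25, 68, 15, 44, 38, 87, 91, 91]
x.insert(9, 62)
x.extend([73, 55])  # [79, 2, 10, 25, 68, 15, 44, 38, 87, 62, 91, 91, 73, 55]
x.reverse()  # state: [55, 73, 91, 91, 62, 87, 38, 44, 15, 68, 25, 10, 2, 79]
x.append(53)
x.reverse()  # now [53, 79, 2, 10, 25, 68, 15, 44, 38, 87, 62, 91, 91, 73, 55]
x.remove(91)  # [53, 79, 2, 10, 25, 68, 15, 44, 38, 87, 62, 91, 73, 55]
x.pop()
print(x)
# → [53, 79, 2, 10, 25, 68, 15, 44, 38, 87, 62, 91, 73]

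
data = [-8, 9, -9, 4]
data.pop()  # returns 4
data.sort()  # [-9, -8, 9]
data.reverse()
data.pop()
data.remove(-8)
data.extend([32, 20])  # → [9, 32, 20]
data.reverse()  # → [20, 32, 9]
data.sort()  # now [9, 20, 32]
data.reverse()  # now [32, 20, 9]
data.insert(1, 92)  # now [32, 92, 20, 9]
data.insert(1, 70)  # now [32, 70, 92, 20, 9]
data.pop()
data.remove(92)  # [32, 70, 20]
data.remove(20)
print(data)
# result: [32, 70]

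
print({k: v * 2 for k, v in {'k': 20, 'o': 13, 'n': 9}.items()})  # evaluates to {'k': 40, 'o': 26, 'n': 18}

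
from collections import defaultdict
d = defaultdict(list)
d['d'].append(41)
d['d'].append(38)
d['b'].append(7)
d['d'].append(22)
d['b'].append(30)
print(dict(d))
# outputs {'d': [41, 38, 22], 'b': [7, 30]}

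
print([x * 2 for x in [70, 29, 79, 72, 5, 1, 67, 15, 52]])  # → [140, 58, 158, 144, 10, 2, 134, 30, 104]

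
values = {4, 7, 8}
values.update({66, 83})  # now {4, 7, 8, 66, 83}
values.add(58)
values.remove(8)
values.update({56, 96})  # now {4, 7, 56, 58, 66, 83, 96}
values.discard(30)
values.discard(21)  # {4, 7, 56, 58, 66, 83, 96}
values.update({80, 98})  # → {4, 7, 56, 58, 66, 80, 83, 96, 98}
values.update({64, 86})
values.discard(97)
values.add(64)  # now {4, 7, 56, 58, 64, 66, 80, 83, 86, 96, 98}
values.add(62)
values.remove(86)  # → {4, 7, 56, 58, 62, 64, 66, 80, 83, 96, 98}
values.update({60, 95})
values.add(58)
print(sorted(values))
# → [4, 7, 56, 58, 60, 62, 64, 66, 80, 83, 95, 96, 98]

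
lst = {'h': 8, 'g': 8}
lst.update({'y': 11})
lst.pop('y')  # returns 11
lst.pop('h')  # 8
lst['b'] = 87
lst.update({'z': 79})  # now {'g': 8, 'b': 87, 'z': 79}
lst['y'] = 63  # {'g': 8, 'b': 87, 'z': 79, 'y': 63}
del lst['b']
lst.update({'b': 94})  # {'g': 8, 'z': 79, 'y': 63, 'b': 94}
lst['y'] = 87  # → {'g': 8, 'z': 79, 'y': 87, 'b': 94}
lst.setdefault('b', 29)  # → 94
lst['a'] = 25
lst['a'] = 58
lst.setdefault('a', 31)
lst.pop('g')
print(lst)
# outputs {'z': 79, 'y': 87, 'b': 94, 'a': 58}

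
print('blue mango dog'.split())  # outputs ['blue', 'mango', 'dog']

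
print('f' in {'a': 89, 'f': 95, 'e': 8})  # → True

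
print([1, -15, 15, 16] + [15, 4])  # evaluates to [1, -15, 15, 16, 15, 4]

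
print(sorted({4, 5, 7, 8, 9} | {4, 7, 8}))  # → [4, 5, 7, 8, 9]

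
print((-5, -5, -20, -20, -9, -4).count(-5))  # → 2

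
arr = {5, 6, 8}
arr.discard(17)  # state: {5, 6, 8}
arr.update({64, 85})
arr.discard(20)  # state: {5, 6, 8, 64, 85}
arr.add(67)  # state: {5, 6, 8, 64, 67, 85}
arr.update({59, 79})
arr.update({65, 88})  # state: {5, 6, 8, 59, 64, 65, 67, 79, 85, 88}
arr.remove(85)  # {5, 6, 8, 59, 64, 65, 67, 79, 88}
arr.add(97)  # {5, 6, 8, 59, 64, 65, 67, 79, 88, 97}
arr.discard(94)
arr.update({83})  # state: {5, 6, 8, 59, 64, 65, 67, 79, 83, 88, 97}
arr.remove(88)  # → {5, 6, 8, 59, 64, 65, 67, 79, 83, 97}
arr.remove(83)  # {5, 6, 8, 59, 64, 65, 67, 79, 97}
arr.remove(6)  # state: {5, 8, 59, 64, 65, 67, 79, 97}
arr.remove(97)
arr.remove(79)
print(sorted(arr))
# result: [5, 8, 59, 64, 65, 67]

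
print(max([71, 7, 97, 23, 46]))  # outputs 97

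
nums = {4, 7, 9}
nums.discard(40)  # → {4, 7, 9}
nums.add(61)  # {4, 7, 9, 61}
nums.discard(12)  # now {4, 7, 9, 61}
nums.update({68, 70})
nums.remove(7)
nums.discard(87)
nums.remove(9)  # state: {4, 61, 68, 70}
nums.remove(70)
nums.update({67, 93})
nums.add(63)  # {4, 61, 63, 67, 68, 93}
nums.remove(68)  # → {4, 61, 63, 67, 93}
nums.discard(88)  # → {4, 61, 63, 67, 93}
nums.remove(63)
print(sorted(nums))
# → [4, 61, 67, 93]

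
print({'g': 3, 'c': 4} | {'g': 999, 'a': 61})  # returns {'g': 999, 'c': 4, 'a': 61}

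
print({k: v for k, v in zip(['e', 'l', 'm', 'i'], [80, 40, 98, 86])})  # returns {'e': 80, 'l': 40, 'm': 98, 'i': 86}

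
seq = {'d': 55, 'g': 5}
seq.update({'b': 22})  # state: {'d': 55, 'g': 5, 'b': 22}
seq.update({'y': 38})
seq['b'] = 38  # {'d': 55, 'g': 5, 'b': 38, 'y': 38}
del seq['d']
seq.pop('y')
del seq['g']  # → {'b': 38}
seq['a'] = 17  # {'b': 38, 'a': 17}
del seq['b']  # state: {'a': 17}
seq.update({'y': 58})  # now {'a': 17, 'y': 58}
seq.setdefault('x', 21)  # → 21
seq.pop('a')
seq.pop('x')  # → 21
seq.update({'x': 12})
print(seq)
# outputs {'y': 58, 'x': 12}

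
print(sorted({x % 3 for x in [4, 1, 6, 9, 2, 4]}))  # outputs [0, 1, 2]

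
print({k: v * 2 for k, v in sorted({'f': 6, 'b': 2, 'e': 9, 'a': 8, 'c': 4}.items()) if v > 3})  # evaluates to {'a': 16, 'c': 8, 'e': 18, 'f': 12}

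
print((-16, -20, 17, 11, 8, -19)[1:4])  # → (-20, 17, 11)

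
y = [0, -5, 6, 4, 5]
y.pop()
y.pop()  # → 4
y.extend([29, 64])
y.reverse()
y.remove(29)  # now [64, 6, -5, 0]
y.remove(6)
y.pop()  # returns 0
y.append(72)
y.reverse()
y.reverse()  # [64, -5, 72]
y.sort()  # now [-5, 64, 72]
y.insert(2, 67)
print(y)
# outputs [-5, 64, 67, 72]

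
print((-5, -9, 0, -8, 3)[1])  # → -9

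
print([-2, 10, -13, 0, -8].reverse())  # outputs None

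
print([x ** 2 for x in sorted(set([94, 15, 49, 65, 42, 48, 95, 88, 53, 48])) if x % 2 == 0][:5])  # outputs [1764, 2304, 7744, 8836]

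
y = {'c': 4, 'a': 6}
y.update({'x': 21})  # {'c': 4, 'a': 6, 'x': 21}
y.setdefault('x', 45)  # 21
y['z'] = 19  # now {'c': 4, 'a': 6, 'x': 21, 'z': 19}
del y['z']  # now {'c': 4, 'a': 6, 'x': 21}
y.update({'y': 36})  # {'c': 4, 'a': 6, 'x': 21, 'y': 36}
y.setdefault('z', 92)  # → 92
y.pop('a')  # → 6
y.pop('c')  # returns 4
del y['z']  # {'x': 21, 'y': 36}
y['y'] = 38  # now {'x': 21, 'y': 38}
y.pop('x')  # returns 21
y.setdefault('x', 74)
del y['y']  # {'x': 74}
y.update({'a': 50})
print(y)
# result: {'x': 74, 'a': 50}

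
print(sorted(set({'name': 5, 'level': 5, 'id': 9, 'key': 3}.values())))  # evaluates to [3, 5, 9]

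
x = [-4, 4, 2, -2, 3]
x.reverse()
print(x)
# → [3, -2, 2, 4, -4]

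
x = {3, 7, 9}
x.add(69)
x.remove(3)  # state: {7, 9, 69}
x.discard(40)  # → {7, 9, 69}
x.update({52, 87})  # {7, 9, 52, 69, 87}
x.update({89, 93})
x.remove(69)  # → {7, 9, 52, 87, 89, 93}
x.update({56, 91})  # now {7, 9, 52, 56, 87, 89, 91, 93}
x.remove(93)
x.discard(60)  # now {7, 9, 52, 56, 87, 89, 91}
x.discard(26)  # {7, 9, 52, 56, 87, 89, 91}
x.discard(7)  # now {9, 52, 56, 87, 89, 91}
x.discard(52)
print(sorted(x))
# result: [9, 56, 87, 89, 91]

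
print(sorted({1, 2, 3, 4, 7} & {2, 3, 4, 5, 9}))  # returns [2, 3, 4]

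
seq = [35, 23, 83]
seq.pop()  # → 83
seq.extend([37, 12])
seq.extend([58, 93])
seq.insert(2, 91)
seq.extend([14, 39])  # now [35, 23, 91, 37, 12, 58, 93, 14, 39]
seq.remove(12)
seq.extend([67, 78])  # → [35, 23, 91, 37, 58, 93, 14, 39, 67, 78]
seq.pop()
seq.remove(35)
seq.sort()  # [14, 23, 37, 39, 58, 67, 91, 93]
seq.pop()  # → 93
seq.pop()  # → 91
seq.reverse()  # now [67, 58, 39, 37, 23, 14]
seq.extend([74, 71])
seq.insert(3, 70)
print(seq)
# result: [67, 58, 39, 70, 37, 23, 14, 74, 71]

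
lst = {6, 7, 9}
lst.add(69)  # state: {6, 7, 9, 69}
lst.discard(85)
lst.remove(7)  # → {6, 9, 69}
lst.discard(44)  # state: {6, 9, 69}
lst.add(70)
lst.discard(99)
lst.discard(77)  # {6, 9, 69, 70}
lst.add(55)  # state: {6, 9, 55, 69, 70}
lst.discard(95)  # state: {6, 9, 55, 69, 70}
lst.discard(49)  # {6, 9, 55, 69, 70}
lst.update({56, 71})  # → {6, 9, 55, 56, 69, 70, 71}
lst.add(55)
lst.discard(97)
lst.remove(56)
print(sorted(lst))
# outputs [6, 9, 55, 69, 70, 71]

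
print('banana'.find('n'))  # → 2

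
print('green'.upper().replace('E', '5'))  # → GR55N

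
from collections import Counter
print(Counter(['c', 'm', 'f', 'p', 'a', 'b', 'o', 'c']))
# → Counter({'c': 2, 'm': 1, 'f': 1, 'p': 1, 'a': 1, 'b': 1, 'o': 1})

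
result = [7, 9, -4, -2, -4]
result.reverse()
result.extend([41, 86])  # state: [-4, -2, -4, 9, 7, 41, 86]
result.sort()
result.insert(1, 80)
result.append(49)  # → [-4, 80, -4, -2, 7, 9, 41, 86, 49]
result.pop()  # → 49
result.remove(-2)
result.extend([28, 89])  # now [-4, 80, -4, 7, 9, 41, 86, 28, 89]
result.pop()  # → 89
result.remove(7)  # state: [-4, 80, -4, 9, 41, 86, 28]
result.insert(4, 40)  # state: [-4, 80, -4, 9, 40, 41, 86, 28]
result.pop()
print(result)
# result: [-4, 80, -4, 9, 40, 41, 86]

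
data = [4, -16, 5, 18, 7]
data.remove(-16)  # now [4, 5, 18, 7]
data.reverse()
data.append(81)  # [7, 18, 5, 4, 81]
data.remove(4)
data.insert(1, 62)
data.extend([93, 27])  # [7, 62, 18, 5, 81, 93, 27]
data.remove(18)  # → [7, 62, 5, 81, 93, 27]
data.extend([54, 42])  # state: [7, 62, 5, 81, 93, 27, 54, 42]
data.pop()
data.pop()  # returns 54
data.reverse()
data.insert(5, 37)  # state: [27, 93, 81, 5, 62, 37, 7]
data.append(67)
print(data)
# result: [27, 93, 81, 5, 62, 37, 7, 67]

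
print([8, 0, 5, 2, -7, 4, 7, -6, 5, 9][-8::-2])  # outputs [5, 8]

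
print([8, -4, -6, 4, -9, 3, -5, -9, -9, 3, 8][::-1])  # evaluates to [8, 3, -9, -9, -5, 3, -9, 4, -6, -4, 8]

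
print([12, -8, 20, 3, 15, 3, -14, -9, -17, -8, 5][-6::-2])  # [3, 3, -8]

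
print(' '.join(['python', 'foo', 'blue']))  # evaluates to python foo blue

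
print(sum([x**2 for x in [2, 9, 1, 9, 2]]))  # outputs 171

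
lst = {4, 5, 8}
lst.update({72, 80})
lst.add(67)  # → {4, 5, 8, 67, 72, 80}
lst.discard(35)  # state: {4, 5, 8, 67, 72, 80}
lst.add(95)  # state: {4, 5, 8, 67, 72, 80, 95}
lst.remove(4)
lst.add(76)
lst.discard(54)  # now {5, 8, 67, 72, 76, 80, 95}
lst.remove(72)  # {5, 8, 67, 76, 80, 95}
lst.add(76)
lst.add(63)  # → {5, 8, 63, 67, 76, 80, 95}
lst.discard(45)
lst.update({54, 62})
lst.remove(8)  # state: {5, 54, 62, 63, 67, 76, 80, 95}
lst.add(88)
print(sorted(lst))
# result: [5, 54, 62, 63, 67, 76, 80, 88, 95]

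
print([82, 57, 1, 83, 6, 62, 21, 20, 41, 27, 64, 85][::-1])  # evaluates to [85, 64, 27, 41, 20, 21, 62, 6, 83, 1, 57, 82]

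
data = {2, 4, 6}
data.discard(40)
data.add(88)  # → {2, 4, 6, 88}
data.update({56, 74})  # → {2, 4, 6, 56, 74, 88}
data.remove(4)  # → {2, 6, 56, 74, 88}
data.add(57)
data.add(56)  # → {2, 6, 56, 57, 74, 88}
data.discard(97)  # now {2, 6, 56, 57, 74, 88}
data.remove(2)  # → {6, 56, 57, 74, 88}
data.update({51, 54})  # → {6, 51, 54, 56, 57, 74, 88}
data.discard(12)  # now {6, 51, 54, 56, 57, 74, 88}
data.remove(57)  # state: {6, 51, 54, 56, 74, 88}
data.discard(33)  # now {6, 51, 54, 56, 74, 88}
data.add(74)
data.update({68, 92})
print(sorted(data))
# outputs [6, 51, 54, 56, 68, 74, 88, 92]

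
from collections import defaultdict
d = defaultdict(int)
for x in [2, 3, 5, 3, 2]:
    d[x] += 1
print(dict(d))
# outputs {2: 2, 3: 2, 5: 1}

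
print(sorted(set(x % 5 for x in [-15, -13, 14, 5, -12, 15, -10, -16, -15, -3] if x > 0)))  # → [0, 4]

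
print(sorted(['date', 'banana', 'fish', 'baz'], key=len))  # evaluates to ['baz', 'date', 'fish', 'banana']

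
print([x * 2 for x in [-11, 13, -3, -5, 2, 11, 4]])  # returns [-22, 26, -6, -10, 4, 22, 8]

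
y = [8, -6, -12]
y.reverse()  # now [-12, -6, 8]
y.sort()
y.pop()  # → 8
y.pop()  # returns -6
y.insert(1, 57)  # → [-12, 57]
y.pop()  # 57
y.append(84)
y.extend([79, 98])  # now [-12, 84, 79, 98]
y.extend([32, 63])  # [-12, 84, 79, 98, 32, 63]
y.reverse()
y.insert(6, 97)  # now [63, 32, 98, 79, 84, -12, 97]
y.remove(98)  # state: [63, 32, 79, 84, -12, 97]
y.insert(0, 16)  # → [16, 63, 32, 79, 84, -12, 97]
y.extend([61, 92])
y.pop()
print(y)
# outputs [16, 63, 32, 79, 84, -12, 97, 61]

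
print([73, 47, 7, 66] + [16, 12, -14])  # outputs [73, 47, 7, 66, 16, 12, -14]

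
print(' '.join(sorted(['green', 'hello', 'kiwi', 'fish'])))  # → fish green hello kiwi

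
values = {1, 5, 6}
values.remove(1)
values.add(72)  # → {5, 6, 72}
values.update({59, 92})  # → {5, 6, 59, 72, 92}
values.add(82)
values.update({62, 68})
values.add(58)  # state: {5, 6, 58, 59, 62, 68, 72, 82, 92}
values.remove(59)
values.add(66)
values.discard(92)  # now {5, 6, 58, 62, 66, 68, 72, 82}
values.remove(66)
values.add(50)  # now {5, 6, 50, 58, 62, 68, 72, 82}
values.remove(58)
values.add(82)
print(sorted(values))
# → [5, 6, 50, 62, 68, 72, 82]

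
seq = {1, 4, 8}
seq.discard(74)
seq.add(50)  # {1, 4, 8, 50}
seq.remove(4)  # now {1, 8, 50}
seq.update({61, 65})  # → {1, 8, 50, 61, 65}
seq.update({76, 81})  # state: {1, 8, 50, 61, 65, 76, 81}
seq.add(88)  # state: {1, 8, 50, 61, 65, 76, 81, 88}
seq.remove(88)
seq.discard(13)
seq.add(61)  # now {1, 8, 50, 61, 65, 76, 81}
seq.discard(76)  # {1, 8, 50, 61, 65, 81}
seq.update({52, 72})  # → {1, 8, 50, 52, 61, 65, 72, 81}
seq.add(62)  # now {1, 8, 50, 52, 61, 62, 65, 72, 81}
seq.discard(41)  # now {1, 8, 50, 52, 61, 62, 65, 72, 81}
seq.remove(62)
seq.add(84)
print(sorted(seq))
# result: [1, 8, 50, 52, 61, 65, 72, 81, 84]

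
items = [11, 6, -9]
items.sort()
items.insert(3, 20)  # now [-9, 6, 11, 20]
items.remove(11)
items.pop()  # 20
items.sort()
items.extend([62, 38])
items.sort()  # [-9, 6, 38, 62]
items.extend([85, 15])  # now [-9, 6, 38, 62, 85, 15]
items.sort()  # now [-9, 6, 15, 38, 62, 85]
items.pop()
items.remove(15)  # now [-9, 6, 38, 62]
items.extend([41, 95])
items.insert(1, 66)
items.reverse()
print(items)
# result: [95, 41, 62, 38, 6, 66, -9]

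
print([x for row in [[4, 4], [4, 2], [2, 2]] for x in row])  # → [4, 4, 4, 2, 2, 2]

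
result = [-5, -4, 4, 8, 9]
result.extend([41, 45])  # [-5, -4, 4, 8, 9, 41, 45]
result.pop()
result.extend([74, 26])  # [-5, -4, 4, 8, 9, 41, 74, 26]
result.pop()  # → 26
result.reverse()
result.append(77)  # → [74, 41, 9, 8, 4, -4, -5, 77]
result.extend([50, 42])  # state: [74, 41, 9, 8, 4, -4, -5, 77, 50, 42]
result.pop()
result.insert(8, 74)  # [74, 41, 9, 8, 4, -4, -5, 77, 74, 50]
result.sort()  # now [-5, -4, 4, 8, 9, 41, 50, 74, 74, 77]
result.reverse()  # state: [77, 74, 74, 50, 41, 9, 8, 4, -4, -5]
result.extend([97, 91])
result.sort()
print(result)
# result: [-5, -4, 4, 8, 9, 41, 50, 74, 74, 77, 91, 97]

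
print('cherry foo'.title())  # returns Cherry Foo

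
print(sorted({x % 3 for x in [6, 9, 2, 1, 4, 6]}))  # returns [0, 1, 2]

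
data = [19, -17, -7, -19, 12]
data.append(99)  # [19, -17, -7, -19, 12, 99]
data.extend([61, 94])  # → [19, -17, -7, -19, 12, 99, 61, 94]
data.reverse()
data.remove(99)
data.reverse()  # [19, -17, -7, -19, 12, 61, 94]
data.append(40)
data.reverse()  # [40, 94, 61, 12, -19, -7, -17, 19]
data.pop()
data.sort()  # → [-19, -17, -7, 12, 40, 61, 94]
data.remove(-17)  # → [-19, -7, 12, 40, 61, 94]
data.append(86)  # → [-19, -7, 12, 40, 61, 94, 86]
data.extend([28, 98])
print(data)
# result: [-19, -7, 12, 40, 61, 94, 86, 28, 98]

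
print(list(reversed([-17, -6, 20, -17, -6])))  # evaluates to [-6, -17, 20, -6, -17]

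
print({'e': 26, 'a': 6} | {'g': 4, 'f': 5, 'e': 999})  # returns {'e': 999, 'a': 6, 'g': 4, 'f': 5}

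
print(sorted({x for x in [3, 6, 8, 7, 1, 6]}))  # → [1, 3, 6, 7, 8]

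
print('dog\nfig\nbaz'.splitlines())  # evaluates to ['dog', 'fig', 'baz']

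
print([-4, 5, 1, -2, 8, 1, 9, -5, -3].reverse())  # None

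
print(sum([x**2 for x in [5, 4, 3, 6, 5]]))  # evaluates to 111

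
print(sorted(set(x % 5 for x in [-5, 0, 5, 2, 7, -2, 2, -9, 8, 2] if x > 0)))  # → [0, 2, 3]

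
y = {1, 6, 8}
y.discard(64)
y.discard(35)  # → {1, 6, 8}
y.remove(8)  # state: {1, 6}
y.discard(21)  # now {1, 6}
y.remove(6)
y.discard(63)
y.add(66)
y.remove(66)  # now {1}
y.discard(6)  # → {1}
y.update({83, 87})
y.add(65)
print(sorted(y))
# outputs [1, 65, 83, 87]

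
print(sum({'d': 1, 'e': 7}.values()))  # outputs 8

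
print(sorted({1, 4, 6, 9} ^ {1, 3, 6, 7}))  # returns [3, 4, 7, 9]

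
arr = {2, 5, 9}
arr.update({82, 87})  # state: {2, 5, 9, 82, 87}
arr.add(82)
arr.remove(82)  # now {2, 5, 9, 87}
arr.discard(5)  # {2, 9, 87}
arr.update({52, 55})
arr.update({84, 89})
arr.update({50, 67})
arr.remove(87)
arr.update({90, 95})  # {2, 9, 50, 52, 55, 67, 84, 89, 90, 95}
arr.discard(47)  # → {2, 9, 50, 52, 55, 67, 84, 89, 90, 95}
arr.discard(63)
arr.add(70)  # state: {2, 9, 50, 52, 55, 67, 70, 84, 89, 90, 95}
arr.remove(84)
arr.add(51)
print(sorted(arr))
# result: [2, 9, 50, 51, 52, 55, 67, 70, 89, 90, 95]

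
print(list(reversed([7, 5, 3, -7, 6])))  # [6, -7, 3, 5, 7]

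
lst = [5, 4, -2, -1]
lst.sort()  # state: [-2, -1, 4, 5]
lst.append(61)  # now [-2, -1, 4, 5, 61]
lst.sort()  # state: [-2, -1, 4, 5, 61]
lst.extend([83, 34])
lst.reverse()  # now [34, 83, 61, 5, 4, -1, -2]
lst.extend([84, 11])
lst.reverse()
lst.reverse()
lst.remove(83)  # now [34, 61, 5, 4, -1, -2, 84, 11]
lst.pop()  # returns 11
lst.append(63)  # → [34, 61, 5, 4, -1, -2, 84, 63]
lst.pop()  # 63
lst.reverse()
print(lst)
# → [84, -2, -1, 4, 5, 61, 34]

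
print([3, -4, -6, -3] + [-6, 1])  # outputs [3, -4, -6, -3, -6, 1]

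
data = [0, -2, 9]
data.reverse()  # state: [9, -2, 0]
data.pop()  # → 0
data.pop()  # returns -2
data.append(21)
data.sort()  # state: [9, 21]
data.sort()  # [9, 21]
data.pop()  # 21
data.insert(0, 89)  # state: [89, 9]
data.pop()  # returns 9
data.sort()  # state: [89]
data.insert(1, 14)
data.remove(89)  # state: [14]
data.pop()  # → 14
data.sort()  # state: []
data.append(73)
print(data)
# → [73]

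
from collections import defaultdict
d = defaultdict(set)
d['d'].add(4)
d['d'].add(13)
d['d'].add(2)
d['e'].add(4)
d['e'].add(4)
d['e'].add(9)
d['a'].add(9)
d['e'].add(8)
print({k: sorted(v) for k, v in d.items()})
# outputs {'d': [2, 4, 13], 'e': [4, 8, 9], 'a': [9]}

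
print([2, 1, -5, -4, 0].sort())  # None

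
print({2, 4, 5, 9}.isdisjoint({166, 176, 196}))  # True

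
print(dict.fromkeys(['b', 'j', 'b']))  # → {'b': None, 'j': None}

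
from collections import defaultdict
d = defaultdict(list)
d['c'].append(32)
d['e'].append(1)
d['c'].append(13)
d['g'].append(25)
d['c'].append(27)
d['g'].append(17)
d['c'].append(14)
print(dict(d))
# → {'c': [32, 13, 27, 14], 'e': [1], 'g': [25, 17]}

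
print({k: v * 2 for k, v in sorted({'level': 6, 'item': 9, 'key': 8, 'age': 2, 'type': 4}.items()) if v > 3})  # {'item': 18, 'key': 16, 'level': 12, 'type': 8}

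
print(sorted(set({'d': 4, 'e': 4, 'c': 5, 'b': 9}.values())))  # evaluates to [4, 5, 9]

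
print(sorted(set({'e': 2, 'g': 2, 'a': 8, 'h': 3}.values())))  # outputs [2, 3, 8]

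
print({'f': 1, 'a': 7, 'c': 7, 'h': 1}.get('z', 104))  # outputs 104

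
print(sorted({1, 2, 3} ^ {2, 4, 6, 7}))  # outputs [1, 3, 4, 6, 7]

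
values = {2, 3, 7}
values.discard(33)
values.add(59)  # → {2, 3, 7, 59}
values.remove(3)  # {2, 7, 59}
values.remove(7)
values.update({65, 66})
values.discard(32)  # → {2, 59, 65, 66}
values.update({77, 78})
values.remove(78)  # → {2, 59, 65, 66, 77}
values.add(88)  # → {2, 59, 65, 66, 77, 88}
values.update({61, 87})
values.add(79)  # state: {2, 59, 61, 65, 66, 77, 79, 87, 88}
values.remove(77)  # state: {2, 59, 61, 65, 66, 79, 87, 88}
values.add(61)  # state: {2, 59, 61, 65, 66, 79, 87, 88}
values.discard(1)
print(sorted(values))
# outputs [2, 59, 61, 65, 66, 79, 87, 88]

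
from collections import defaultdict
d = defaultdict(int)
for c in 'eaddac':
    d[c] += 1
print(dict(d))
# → {'e': 1, 'a': 2, 'd': 2, 'c': 1}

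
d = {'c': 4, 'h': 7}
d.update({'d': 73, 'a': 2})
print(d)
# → {'c': 4, 'h': 7, 'd': 73, 'a': 2}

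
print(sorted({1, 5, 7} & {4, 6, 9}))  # []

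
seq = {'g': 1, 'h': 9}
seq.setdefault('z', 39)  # 39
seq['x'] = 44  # {'g': 1, 'h': 9, 'z': 39, 'x': 44}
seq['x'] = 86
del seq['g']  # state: {'h': 9, 'z': 39, 'x': 86}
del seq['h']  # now {'z': 39, 'x': 86}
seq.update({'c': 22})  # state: {'z': 39, 'x': 86, 'c': 22}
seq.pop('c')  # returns 22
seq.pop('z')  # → 39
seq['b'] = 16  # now {'x': 86, 'b': 16}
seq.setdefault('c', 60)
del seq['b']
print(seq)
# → {'x': 86, 'c': 60}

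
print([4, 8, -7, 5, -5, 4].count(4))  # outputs 2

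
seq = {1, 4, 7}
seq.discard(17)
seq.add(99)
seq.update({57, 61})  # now {1, 4, 7, 57, 61, 99}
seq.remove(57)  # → {1, 4, 7, 61, 99}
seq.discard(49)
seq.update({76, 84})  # {1, 4, 7, 61, 76, 84, 99}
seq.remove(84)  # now {1, 4, 7, 61, 76, 99}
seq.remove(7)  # {1, 4, 61, 76, 99}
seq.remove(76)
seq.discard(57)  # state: {1, 4, 61, 99}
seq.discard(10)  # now {1, 4, 61, 99}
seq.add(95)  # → {1, 4, 61, 95, 99}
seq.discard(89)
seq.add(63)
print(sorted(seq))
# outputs [1, 4, 61, 63, 95, 99]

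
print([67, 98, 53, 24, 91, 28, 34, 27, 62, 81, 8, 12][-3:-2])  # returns [81]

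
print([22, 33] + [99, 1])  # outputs [22, 33, 99, 1]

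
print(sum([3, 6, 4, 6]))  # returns 19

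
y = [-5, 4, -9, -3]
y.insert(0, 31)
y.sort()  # [-9, -5, -3, 4, 31]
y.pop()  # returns 31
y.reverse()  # [4, -3, -5, -9]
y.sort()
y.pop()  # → 4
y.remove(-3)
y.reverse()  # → [-5, -9]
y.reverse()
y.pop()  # -5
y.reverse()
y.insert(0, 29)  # [29, -9]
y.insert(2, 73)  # [29, -9, 73]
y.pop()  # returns 73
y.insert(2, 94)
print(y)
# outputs [29, -9, 94]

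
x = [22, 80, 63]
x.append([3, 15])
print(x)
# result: [22, 80, 63, [3, 15]]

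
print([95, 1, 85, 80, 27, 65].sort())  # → None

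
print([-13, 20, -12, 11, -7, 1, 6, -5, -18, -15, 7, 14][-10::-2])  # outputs [-12, -13]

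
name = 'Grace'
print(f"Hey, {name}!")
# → Hey, Grace!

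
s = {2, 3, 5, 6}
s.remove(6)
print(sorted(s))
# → [2, 3, 5]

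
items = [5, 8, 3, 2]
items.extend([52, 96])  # [5, 8, 3, 2, 52, 96]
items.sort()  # [2, 3, 5, 8, 52, 96]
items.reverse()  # [96, 52, 8, 5, 3, 2]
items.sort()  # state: [2, 3, 5, 8, 52, 96]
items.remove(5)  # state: [2, 3, 8, 52, 96]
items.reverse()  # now [96, 52, 8, 3, 2]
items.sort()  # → [2, 3, 8, 52, 96]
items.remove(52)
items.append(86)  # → [2, 3, 8, 96, 86]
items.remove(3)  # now [2, 8, 96, 86]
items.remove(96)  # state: [2, 8, 86]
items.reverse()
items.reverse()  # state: [2, 8, 86]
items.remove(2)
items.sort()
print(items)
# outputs [8, 86]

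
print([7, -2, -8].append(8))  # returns None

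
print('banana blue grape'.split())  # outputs ['banana', 'blue', 'grape']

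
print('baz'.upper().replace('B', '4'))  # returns 4AZ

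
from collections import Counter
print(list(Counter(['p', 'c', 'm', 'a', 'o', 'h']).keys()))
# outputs ['p', 'c', 'm', 'a', 'o', 'h']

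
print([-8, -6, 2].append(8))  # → None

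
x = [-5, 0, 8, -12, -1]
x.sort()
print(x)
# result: [-12, -5, -1, 0, 8]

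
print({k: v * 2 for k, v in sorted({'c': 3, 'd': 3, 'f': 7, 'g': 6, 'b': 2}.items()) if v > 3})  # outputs {'f': 14, 'g': 12}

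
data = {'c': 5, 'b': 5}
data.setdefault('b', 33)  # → 5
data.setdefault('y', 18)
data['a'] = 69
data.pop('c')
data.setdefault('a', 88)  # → 69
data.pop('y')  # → 18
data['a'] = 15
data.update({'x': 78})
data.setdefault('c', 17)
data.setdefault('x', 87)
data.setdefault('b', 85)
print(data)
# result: {'b': 5, 'a': 15, 'x': 78, 'c': 17}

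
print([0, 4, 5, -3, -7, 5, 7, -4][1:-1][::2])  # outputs [4, -3, 5]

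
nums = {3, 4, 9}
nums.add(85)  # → {3, 4, 9, 85}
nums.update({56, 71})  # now {3, 4, 9, 56, 71, 85}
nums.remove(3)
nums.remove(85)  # {4, 9, 56, 71}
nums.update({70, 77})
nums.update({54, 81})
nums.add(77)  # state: {4, 9, 54, 56, 70, 71, 77, 81}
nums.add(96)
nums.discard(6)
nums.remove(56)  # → {4, 9, 54, 70, 71, 77, 81, 96}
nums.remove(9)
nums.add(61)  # {4, 54, 61, 70, 71, 77, 81, 96}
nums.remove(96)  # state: {4, 54, 61, 70, 71, 77, 81}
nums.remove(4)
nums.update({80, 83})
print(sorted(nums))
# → [54, 61, 70, 71, 77, 80, 81, 83]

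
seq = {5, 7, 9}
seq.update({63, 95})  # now {5, 7, 9, 63, 95}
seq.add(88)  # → {5, 7, 9, 63, 88, 95}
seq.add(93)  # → {5, 7, 9, 63, 88, 93, 95}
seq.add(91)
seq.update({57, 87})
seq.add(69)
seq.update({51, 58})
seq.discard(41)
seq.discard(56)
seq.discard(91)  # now {5, 7, 9, 51, 57, 58, 63, 69, 87, 88, 93, 95}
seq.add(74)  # {5, 7, 9, 51, 57, 58, 63, 69, 74, 87, 88, 93, 95}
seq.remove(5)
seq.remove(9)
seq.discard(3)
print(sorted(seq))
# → [7, 51, 57, 58, 63, 69, 74, 87, 88, 93, 95]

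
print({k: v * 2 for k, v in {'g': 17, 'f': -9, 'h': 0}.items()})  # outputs {'g': 34, 'f': -18, 'h': 0}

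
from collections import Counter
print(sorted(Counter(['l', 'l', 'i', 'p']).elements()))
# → ['i', 'l', 'l', 'p']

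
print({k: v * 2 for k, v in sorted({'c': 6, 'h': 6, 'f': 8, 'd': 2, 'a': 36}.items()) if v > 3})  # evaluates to {'a': 72, 'c': 12, 'f': 16, 'h': 12}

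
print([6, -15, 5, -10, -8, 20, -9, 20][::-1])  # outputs [20, -9, 20, -8, -10, 5, -15, 6]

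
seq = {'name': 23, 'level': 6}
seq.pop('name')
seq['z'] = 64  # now {'level': 6, 'z': 64}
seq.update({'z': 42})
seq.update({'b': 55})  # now {'level': 6, 'z': 42, 'b': 55}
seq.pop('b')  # 55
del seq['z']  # {'level': 6}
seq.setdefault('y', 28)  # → 28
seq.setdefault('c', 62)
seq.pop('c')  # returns 62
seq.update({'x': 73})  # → {'level': 6, 'y': 28, 'x': 73}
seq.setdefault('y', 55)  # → 28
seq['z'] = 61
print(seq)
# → {'level': 6, 'y': 28, 'x': 73, 'z': 61}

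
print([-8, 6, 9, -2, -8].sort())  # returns None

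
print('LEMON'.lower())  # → lemon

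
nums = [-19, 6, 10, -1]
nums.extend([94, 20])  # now [-19, 6, 10, -1, 94, 20]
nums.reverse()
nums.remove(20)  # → [94, -1, 10, 6, -19]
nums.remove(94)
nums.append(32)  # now [-1, 10, 6, -19, 32]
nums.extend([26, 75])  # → [-1, 10, 6, -19, 32, 26, 75]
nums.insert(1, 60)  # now [-1, 60, 10, 6, -19, 32, 26, 75]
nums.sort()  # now [-19, -1, 6, 10, 26, 32, 60, 75]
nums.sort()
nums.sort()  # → [-19, -1, 6, 10, 26, 32, 60, 75]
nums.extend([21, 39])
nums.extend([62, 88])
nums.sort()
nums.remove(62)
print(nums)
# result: [-19, -1, 6, 10, 21, 26, 32, 39, 60, 75, 88]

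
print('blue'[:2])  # bl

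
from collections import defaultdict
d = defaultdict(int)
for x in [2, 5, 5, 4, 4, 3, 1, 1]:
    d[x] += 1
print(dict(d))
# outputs {2: 1, 5: 2, 4: 2, 3: 1, 1: 2}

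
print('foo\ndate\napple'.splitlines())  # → ['foo', 'date', 'apple']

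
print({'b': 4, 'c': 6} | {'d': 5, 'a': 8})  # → {'b': 4, 'c': 6, 'd': 5, 'a': 8}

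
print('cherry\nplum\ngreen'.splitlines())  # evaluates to ['cherry', 'plum', 'green']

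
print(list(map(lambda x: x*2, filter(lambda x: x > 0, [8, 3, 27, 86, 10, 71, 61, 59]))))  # [16, 6, 54, 172, 20, 142, 122, 118]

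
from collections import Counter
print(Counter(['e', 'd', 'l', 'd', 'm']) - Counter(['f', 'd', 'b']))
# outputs Counter({'e': 1, 'd': 1, 'l': 1, 'm': 1})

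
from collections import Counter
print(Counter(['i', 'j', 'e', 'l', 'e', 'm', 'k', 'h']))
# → Counter({'e': 2, 'i': 1, 'j': 1, 'l': 1, 'm': 1, 'k': 1, 'h': 1})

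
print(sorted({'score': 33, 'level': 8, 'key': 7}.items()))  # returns [('key', 7), ('level', 8), ('score', 33)]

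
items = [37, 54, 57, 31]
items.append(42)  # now [37, 54, 57, 31, 42]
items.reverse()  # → [42, 31, 57, 54, 37]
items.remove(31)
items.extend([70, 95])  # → [42, 57, 54, 37, 70, 95]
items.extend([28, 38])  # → [42, 57, 54, 37, 70, 95, 28, 38]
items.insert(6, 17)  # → [42, 57, 54, 37, 70, 95, 17, 28, 38]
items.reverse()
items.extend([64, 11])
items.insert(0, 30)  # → [30, 38, 28, 17, 95, 70, 37, 54, 57, 42, 64, 11]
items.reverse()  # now [11, 64, 42, 57, 54, 37, 70, 95, 17, 28, 38, 30]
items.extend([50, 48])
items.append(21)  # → [11, 64, 42, 57, 54, 37, 70, 95, 17, 28, 38, 30, 50, 48, 21]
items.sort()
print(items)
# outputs [11, 17, 21, 28, 30, 37, 38, 42, 48, 50, 54, 57, 64, 70, 95]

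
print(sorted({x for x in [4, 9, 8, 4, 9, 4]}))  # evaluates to [4, 8, 9]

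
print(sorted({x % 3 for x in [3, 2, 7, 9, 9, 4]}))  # [0, 1, 2]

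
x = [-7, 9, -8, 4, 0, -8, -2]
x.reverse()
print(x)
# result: [-2, -8, 0, 4, -8, 9, -7]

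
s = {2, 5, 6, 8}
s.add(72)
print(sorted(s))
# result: [2, 5, 6, 8, 72]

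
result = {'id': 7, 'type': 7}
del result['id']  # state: {'type': 7}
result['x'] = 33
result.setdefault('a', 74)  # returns 74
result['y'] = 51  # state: {'type': 7, 'x': 33, 'a': 74, 'y': 51}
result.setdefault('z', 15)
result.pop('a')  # 74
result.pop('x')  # 33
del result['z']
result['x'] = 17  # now {'type': 7, 'y': 51, 'x': 17}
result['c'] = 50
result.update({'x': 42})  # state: {'type': 7, 'y': 51, 'x': 42, 'c': 50}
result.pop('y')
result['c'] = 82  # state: {'type': 7, 'x': 42, 'c': 82}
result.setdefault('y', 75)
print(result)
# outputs {'type': 7, 'x': 42, 'c': 82, 'y': 75}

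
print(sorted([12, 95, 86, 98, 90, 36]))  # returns [12, 36, 86, 90, 95, 98]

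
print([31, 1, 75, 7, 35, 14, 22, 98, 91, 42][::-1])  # [42, 91, 98, 22, 14, 35, 7, 75, 1, 31]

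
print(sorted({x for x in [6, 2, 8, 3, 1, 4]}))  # [1, 2, 3, 4, 6, 8]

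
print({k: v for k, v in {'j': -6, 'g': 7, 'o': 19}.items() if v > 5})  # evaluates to {'g': 7, 'o': 19}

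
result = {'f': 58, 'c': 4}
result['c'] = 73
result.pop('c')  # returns 73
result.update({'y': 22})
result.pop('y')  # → 22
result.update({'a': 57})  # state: {'f': 58, 'a': 57}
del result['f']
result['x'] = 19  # {'a': 57, 'x': 19}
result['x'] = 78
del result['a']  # {'x': 78}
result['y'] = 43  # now {'x': 78, 'y': 43}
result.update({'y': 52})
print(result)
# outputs {'x': 78, 'y': 52}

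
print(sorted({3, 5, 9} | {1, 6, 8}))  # [1, 3, 5, 6, 8, 9]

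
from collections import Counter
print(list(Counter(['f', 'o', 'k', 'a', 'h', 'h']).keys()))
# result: ['f', 'o', 'k', 'a', 'h']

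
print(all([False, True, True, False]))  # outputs False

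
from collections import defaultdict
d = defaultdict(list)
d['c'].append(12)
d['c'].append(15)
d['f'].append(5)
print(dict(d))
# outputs {'c': [12, 15], 'f': [5]}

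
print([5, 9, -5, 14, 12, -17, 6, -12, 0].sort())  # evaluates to None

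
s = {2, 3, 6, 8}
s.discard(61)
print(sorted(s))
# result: [2, 3, 6, 8]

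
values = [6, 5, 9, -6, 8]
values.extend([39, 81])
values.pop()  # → 81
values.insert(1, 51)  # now [6, 51, 5, 9, -6, 8, 39]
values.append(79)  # [6, 51, 5, 9, -6, 8, 39, 79]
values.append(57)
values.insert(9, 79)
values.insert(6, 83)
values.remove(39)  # [6, 51, 5, 9, -6, 8, 83, 79, 57, 79]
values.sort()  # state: [-6, 5, 6, 8, 9, 51, 57, 79, 79, 83]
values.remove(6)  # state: [-6, 5, 8, 9, 51, 57, 79, 79, 83]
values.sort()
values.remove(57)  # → [-6, 5, 8, 9, 51, 79, 79, 83]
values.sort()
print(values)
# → [-6, 5, 8, 9, 51, 79, 79, 83]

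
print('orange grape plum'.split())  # ['orange', 'grape', 'plum']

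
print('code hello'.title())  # Code Hello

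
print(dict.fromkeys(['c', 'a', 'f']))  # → {'c': None, 'a': None, 'f': None}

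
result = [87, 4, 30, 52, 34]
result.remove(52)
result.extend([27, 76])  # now [87, 4, 30, 34, 27, 76]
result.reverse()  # [76, 27, 34, 30, 4, 87]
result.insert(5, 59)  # [76, 27, 34, 30, 4, 59, 87]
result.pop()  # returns 87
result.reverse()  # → [59, 4, 30, 34, 27, 76]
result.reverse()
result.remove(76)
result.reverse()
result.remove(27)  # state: [59, 4, 30, 34]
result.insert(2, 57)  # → [59, 4, 57, 30, 34]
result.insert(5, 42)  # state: [59, 4, 57, 30, 34, 42]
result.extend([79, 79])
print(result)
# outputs [59, 4, 57, 30, 34, 42, 79, 79]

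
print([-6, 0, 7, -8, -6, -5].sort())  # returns None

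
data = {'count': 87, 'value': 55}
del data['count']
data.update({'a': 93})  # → {'value': 55, 'a': 93}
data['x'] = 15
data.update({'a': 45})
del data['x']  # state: {'value': 55, 'a': 45}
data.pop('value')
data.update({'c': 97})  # {'a': 45, 'c': 97}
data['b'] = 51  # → {'a': 45, 'c': 97, 'b': 51}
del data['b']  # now {'a': 45, 'c': 97}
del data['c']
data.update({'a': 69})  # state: {'a': 69}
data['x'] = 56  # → {'a': 69, 'x': 56}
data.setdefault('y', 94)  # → 94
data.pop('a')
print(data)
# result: {'x': 56, 'y': 94}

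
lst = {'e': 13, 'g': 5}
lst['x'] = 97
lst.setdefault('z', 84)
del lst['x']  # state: {'e': 13, 'g': 5, 'z': 84}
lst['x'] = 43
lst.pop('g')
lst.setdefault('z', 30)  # 84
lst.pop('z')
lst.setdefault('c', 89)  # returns 89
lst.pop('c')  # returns 89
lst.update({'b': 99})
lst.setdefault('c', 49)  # 49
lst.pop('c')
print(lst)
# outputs {'e': 13, 'x': 43, 'b': 99}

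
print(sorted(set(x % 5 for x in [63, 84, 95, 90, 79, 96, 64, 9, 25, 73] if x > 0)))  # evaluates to [0, 1, 3, 4]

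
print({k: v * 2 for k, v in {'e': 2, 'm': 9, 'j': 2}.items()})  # {'e': 4, 'm': 18, 'j': 4}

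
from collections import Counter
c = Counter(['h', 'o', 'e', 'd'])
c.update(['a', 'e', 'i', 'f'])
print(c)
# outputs Counter({'e': 2, 'h': 1, 'o': 1, 'd': 1, 'a': 1, 'i': 1, 'f': 1})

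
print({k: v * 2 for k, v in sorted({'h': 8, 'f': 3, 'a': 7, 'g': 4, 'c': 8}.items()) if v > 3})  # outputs {'a': 14, 'c': 16, 'g': 8, 'h': 16}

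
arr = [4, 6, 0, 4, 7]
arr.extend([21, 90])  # [4, 6, 0, 4, 7, 21, 90]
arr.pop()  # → 90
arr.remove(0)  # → [4, 6, 4, 7, 21]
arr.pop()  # 21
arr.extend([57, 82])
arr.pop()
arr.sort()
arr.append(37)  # [4, 4, 6, 7, 57, 37]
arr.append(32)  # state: [4, 4, 6, 7, 57, 37, 32]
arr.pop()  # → 32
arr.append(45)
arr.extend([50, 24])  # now [4, 4, 6, 7, 57, 37, 45, 50, 24]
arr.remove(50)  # [4, 4, 6, 7, 57, 37, 45, 24]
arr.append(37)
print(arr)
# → [4, 4, 6, 7, 57, 37, 45, 24, 37]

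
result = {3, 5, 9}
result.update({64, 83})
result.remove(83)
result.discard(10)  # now {3, 5, 9, 64}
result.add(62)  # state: {3, 5, 9, 62, 64}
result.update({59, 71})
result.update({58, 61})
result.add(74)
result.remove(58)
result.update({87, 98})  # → {3, 5, 9, 59, 61, 62, 64, 71, 74, 87, 98}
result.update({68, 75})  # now {3, 5, 9, 59, 61, 62, 64, 68, 71, 74, 75, 87, 98}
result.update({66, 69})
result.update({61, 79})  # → {3, 5, 9, 59, 61, 62, 64, 66, 68, 69, 71, 74, 75, 79, 87, 98}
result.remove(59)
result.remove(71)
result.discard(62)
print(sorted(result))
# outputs [3, 5, 9, 61, 64, 66, 68, 69, 74, 75, 79, 87, 98]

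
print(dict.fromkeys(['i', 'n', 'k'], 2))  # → {'i': 2, 'n': 2, 'k': 2}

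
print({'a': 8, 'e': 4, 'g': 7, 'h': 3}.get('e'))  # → 4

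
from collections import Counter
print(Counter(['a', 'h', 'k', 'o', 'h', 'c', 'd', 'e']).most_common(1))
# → [('h', 2)]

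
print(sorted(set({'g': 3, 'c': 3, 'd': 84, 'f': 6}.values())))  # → [3, 6, 84]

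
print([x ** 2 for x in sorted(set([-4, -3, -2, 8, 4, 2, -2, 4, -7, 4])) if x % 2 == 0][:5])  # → [16, 4, 4, 16, 64]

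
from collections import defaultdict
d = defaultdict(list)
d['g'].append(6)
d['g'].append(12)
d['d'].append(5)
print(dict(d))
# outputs {'g': [6, 12], 'd': [5]}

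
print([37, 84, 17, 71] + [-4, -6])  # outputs [37, 84, 17, 71, -4, -6]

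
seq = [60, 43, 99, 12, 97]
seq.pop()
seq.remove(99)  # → [60, 43, 12]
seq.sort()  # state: [12, 43, 60]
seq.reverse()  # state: [60, 43, 12]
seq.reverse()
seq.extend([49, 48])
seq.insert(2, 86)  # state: [12, 43, 86, 60, 49, 48]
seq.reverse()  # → [48, 49, 60, 86, 43, 12]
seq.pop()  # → 12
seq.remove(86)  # [48, 49, 60, 43]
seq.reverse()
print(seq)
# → [43, 60, 49, 48]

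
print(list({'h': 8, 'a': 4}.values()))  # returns [8, 4]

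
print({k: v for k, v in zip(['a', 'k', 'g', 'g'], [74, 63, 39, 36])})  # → {'a': 74, 'k': 63, 'g': 36}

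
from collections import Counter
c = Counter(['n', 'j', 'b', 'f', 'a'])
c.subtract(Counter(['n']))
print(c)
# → Counter({'j': 1, 'b': 1, 'f': 1, 'a': 1, 'n': 0})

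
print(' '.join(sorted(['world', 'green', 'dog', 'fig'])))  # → dog fig green world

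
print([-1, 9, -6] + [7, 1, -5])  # [-1, 9, -6, 7, 1, -5]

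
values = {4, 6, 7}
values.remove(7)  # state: {4, 6}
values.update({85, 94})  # {4, 6, 85, 94}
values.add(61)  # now {4, 6, 61, 85, 94}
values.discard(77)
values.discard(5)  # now {4, 6, 61, 85, 94}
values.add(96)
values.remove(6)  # {4, 61, 85, 94, 96}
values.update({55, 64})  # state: {4, 55, 61, 64, 85, 94, 96}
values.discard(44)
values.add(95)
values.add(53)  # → {4, 53, 55, 61, 64, 85, 94, 95, 96}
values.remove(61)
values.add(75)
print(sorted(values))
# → [4, 53, 55, 64, 75, 85, 94, 95, 96]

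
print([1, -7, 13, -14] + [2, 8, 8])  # [1, -7, 13, -14, 2, 8, 8]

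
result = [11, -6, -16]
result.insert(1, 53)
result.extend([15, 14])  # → [11, 53, -6, -16, 15, 14]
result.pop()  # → 14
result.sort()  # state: [-16, -6, 11, 15, 53]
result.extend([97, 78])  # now [-16, -6, 11, 15, 53, 97, 78]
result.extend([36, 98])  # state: [-16, -6, 11, 15, 53, 97, 78, 36, 98]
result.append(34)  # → [-16, -6, 11, 15, 53, 97, 78, 36, 98, 34]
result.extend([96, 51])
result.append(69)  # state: [-16, -6, 11, 15, 53, 97, 78, 36, 98, 34, 96, 51, 69]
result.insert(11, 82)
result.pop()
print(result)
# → [-16, -6, 11, 15, 53, 97, 78, 36, 98, 34, 96, 82, 51]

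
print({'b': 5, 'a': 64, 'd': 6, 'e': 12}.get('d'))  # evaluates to 6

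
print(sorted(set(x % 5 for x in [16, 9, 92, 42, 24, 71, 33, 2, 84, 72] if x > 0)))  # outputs [1, 2, 3, 4]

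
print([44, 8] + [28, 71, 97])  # [44, 8, 28, 71, 97]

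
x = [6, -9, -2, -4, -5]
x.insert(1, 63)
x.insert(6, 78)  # [6, 63, -9, -2, -4, -5, 78]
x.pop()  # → 78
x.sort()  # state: [-9, -5, -4, -2, 6, 63]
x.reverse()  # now [63, 6, -2, -4, -5, -9]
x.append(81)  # [63, 6, -2, -4, -5, -9, 81]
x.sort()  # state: [-9, -5, -4, -2, 6, 63, 81]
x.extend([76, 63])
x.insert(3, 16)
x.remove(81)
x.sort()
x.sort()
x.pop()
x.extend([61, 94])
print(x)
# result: [-9, -5, -4, -2, 6, 16, 63, 63, 61, 94]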